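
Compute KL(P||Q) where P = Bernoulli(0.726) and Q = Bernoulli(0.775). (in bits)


KL = p*log2(p/q) + (1-p)*log2((1-p)/(1-q)) = 0.726*log2(0.726/0.775) + 0.274*log2(0.274/0.225) = 0.0095

0.0095 bits


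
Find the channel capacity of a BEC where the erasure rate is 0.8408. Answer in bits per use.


C = 1 - epsilon = 1 - 0.8408 = 0.1592

0.1592 bits


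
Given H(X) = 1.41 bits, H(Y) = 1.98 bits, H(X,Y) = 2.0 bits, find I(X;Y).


I(X;Y) = H(X) + H(Y) - H(X,Y) = 1.41 + 1.98 - 2.0 = 1.39

1.39 bits


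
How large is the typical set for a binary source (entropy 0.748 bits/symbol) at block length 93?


log2|A_typical| = nH = 93 * 0.748 = 69.564, so |A_typical| ~ 2^69.564 = 8.727e+20

8.727e+20


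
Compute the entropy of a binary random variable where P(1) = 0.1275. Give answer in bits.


H = -p*log2(p) - (1-p)*log2(1-p). -0.1275*log2(0.1275) = 0.378857; -0.8725*log2(0.8725) = 0.171684. H = 0.378857 + 0.171684 = 0.5505

0.5505 bits


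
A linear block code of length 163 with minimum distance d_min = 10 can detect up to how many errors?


Detection capability = d_min - 1 = 10 - 1 = 9

9 errors


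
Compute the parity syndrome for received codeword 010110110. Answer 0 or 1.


Syndrome = XOR of all bits = 0 XOR 1 XOR 0 XOR 1 XOR 1 XOR 0 XOR 1 XOR 1 XOR 0 = 1

1


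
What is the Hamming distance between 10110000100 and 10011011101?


Count differing positions: . . ^ . ^ . ^ ^ . . ^ = 5 differences

5


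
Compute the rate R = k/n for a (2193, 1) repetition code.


Rate = k/n = 1/2193

1/2193


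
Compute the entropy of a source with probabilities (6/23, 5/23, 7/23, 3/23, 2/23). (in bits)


H = -sum(p_i * log2(p_i)). Terms: -(6/23)*log2(6/23) = 0.505722; -(5/23)*log2(5/23) = 0.478616; -(7/23)*log2(7/23) = 0.522324; -(3/23)*log2(3/23) = 0.383296; -(2/23)*log2(2/23) = 0.306397. H = 0.505722 + 0.478616 + 0.522324 + 0.383296 + 0.306397 = 2.1964

2.1964 bits


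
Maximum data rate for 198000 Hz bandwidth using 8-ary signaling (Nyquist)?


Rate = 2 * B * log2(M) = 2 * 198000 * 3.0 = 1188000.0

1188000.0 bps


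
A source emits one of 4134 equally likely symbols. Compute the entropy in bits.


H = log2(n) = log2(4134) = 12.0133

12.0133 bits


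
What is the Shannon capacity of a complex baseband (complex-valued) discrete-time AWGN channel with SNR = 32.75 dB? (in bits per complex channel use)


SNR_linear = 10^(32.75/10) = 1883.6491; C = log2(1 + SNR_linear) = log2(1 + 1883.6491) = 10.8801

10.8801 bits/channel use


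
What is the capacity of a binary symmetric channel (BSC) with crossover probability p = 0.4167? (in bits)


H(p) = -p*log2(p) - (1-p)*log2(1-p) = -0.4167*log2(0.4167) - 0.5833*log2(0.5833) = 0.526258 + 0.453627 = 0.9799. C = 1 - H(p) = 1 - 0.9799 = 0.0201

0.0201 bits


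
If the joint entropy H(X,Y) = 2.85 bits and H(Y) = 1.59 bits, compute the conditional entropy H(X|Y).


H(X|Y) = H(X,Y) - H(Y) = 2.85 - 1.59 = 1.26

1.26 bits


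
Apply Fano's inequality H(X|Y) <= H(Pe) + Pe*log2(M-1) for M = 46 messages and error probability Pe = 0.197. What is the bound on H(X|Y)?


H(Pe) = -Pe*log2(Pe) - (1-Pe)*log2(1-Pe) = -0.197*log2(0.197) - 0.803*log2(0.803) = 0.461715 + 0.254172 = 0.7159. Pe*log2(M-1) = 0.197*log2(45) = 1.081895. Bound = H(Pe) + Pe*log2(M-1) = 0.461715 + 0.254172 + 1.081895 = 1.7978

1.7978 bits


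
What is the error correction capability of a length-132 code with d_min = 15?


Correction capability = floor((d-1)/2) = floor((15-1)/2) = 7

7 errors


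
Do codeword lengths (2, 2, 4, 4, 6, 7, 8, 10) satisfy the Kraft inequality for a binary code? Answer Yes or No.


Kraft sum = sum(2^(-l_i)) = 0.6533, need <= 1. Result: satisfied (a binary prefix-free code with these lengths exists)

Yes


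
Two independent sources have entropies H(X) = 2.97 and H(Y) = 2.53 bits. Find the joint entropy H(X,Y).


For independent variables, H(X,Y) = H(X) + H(Y) = 2.97 + 2.53 = 5.5

5.5 bits


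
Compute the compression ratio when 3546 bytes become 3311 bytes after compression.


Ratio = original / compressed = 3546 / 3311 = 1.071

1.071


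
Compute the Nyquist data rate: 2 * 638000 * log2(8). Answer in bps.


Rate = 2 * B * log2(M) = 2 * 638000 * 3.0 = 3828000.0

3828000.0 bps


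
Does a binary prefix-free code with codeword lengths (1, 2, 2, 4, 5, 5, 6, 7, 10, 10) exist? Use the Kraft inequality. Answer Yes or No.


Kraft sum = sum(2^(-l_i)) = 1.1504, need <= 1. Result: violated (a binary prefix-free code with these lengths cannot exist)

No


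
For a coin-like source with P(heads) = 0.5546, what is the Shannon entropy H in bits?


H = -p*log2(p) - (1-p)*log2(1-p). -0.5546*log2(0.5546) = 0.471676; -0.4454*log2(0.4454) = 0.519705. H = 0.471676 + 0.519705 = 0.9914

0.9914 bits


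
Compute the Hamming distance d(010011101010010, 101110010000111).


Count differing positions: ^ ^ ^ ^ . ^ ^ ^ ^ . ^ . ^ . ^ = 11 differences

11


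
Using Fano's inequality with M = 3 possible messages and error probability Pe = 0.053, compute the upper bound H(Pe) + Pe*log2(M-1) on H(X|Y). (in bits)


H(Pe) = -Pe*log2(Pe) - (1-Pe)*log2(1-Pe) = -0.053*log2(0.053) - 0.947*log2(0.947) = 0.224607 + 0.074400 = 0.299. Pe*log2(M-1) = 0.053*log2(2) = 0.053000. Bound = H(Pe) + Pe*log2(M-1) = 0.224607 + 0.074400 + 0.053000 = 0.352

0.352 bits


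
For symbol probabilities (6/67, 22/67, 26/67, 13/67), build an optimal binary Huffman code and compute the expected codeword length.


Huffman construction (repeatedly merge the two least-probable nodes; each merge adds 1 bit to every symbol beneath it): 6/67 + 13/67 = 19/67; 19/67 + 22/67 = 41/67; 26/67 + 41/67 = 1. Resulting codeword lengths (in the order the probabilities were given): (3, 2, 1, 3). L_avg = sum(p_i * l_i) = 6/67*3 + 22/67*2 + 26/67*1 + 13/67*3 = 127/67 = 1.8955

1.8955 bits


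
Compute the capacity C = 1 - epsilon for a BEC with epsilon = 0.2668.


C = 1 - epsilon = 1 - 0.2668 = 0.7332

0.7332 bits


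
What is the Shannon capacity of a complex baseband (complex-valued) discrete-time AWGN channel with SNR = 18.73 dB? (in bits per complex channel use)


SNR_linear = 10^(18.73/10) = 74.6449; C = log2(1 + SNR_linear) = log2(1 + 74.6449) = 6.2412

6.2412 bits/channel use


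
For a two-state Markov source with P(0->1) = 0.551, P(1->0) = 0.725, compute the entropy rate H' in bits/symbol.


Stationary distribution: pi_0 = p10/(p01+p10) = 0.5682, pi_1 = 0.4318. Entropy rate H' = pi_0*H(p01) + pi_1*H(p10) = 0.5682*0.9925 + 0.4318*0.8485 = 0.9303

0.9303 bits/symbol


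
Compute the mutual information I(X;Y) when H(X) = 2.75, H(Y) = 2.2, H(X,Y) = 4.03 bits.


I(X;Y) = H(X) + H(Y) - H(X,Y) = 2.75 + 2.2 - 4.03 = 0.92

0.92 bits


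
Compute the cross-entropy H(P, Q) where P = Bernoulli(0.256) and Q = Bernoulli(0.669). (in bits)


H(P,Q) = -p*log2(q) - (1-p)*log2(1-q). -0.256*log2(0.669) = 0.148460; -0.744*log2(0.331) = 1.186752. H(P,Q) = 0.148460 + 1.186752 = 1.3352

1.3352 bits


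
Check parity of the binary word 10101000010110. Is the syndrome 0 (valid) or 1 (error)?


Syndrome = XOR of all bits = 1 XOR 0 XOR 1 XOR 0 XOR 1 XOR 0 XOR 0 XOR 0 XOR 0 XOR 1 XOR 0 XOR 1 XOR 1 XOR 0 = 0

0


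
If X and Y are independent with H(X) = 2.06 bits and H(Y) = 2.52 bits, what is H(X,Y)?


For independent variables, H(X,Y) = H(X) + H(Y) = 2.06 + 2.52 = 4.58

4.58 bits


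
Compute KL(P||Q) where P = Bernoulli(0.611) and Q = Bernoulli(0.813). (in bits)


KL = p*log2(p/q) + (1-p)*log2((1-p)/(1-q)) = 0.611*log2(0.611/0.813) + 0.389*log2(0.389/0.187) = 0.1593

0.1593 bits


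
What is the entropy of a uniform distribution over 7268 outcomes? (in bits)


H = log2(n) = log2(7268) = 12.8273

12.8273 bits


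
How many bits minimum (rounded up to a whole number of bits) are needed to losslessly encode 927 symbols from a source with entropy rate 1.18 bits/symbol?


Minimum bits >= n * H = 927 * 1.18 = 1093.86, rounded up to a whole number of bits = 1094

1094 bits


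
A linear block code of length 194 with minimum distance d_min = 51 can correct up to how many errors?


Correction capability = floor((d-1)/2) = floor((51-1)/2) = 25

25 errors


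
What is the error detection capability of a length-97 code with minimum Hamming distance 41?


Detection capability = d_min - 1 = 41 - 1 = 40

40 errors


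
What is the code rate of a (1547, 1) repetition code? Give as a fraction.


Rate = k/n = 1/1547

1/1547


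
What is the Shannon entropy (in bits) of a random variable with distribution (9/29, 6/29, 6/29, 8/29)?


H = -sum(p_i * log2(p_i)). Terms: -(9/29)*log2(9/29) = 0.523879; -(6/29)*log2(6/29) = 0.470280; -(6/29)*log2(6/29) = 0.470280; -(8/29)*log2(8/29) = 0.512546. H = 0.523879 + 0.470280 + 0.470280 + 0.512546 = 1.977

1.977 bits


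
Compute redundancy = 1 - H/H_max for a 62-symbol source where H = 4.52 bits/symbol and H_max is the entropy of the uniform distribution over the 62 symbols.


H_max = log2(K) = log2(62) = 5.9542 bits/symbol. Redundancy = 1 - H/H_max = 1 - 4.52/5.9542 = 1 - 0.7591 = 0.2409

0.2409


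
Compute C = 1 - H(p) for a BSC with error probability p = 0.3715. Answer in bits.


H(p) = -p*log2(p) - (1-p)*log2(1-p) = -0.3715*log2(0.3715) - 0.6285*log2(0.6285) = 0.530712 + 0.421105 = 0.9518. C = 1 - H(p) = 1 - 0.9518 = 0.0482

0.0482 bits


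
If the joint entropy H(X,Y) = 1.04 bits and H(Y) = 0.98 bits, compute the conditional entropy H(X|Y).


H(X|Y) = H(X,Y) - H(Y) = 1.04 - 0.98 = 0.06

0.06 bits


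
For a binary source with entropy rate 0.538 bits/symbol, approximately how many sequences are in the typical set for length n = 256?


log2|A_typical| = nH = 256 * 0.538 = 137.728, so |A_typical| ~ 2^137.728 = 2.886e+41

2.886e+41


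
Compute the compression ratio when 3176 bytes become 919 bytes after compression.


Ratio = original / compressed = 3176 / 919 = 3.4559

3.4559


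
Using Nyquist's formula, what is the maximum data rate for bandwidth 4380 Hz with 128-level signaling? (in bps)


Rate = 2 * B * log2(M) = 2 * 4380 * 7.0 = 61320.0

61320.0 bps


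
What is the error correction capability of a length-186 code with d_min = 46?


Correction capability = floor((d-1)/2) = floor((46-1)/2) = 22

22 errors


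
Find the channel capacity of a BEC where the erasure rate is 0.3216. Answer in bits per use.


C = 1 - epsilon = 1 - 0.3216 = 0.6784

0.6784 bits


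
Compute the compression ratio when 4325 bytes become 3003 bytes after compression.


Ratio = original / compressed = 4325 / 3003 = 1.4402

1.4402


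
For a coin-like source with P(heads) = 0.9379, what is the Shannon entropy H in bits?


H = -p*log2(p) - (1-p)*log2(1-p). -0.9379*log2(0.9379) = 0.086750; -0.0621*log2(0.0621) = 0.248975. H = 0.086750 + 0.248975 = 0.3357

0.3357 bits


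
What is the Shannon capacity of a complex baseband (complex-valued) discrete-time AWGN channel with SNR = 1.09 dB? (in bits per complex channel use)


SNR_linear = 10^(1.09/10) = 1.2853; C = log2(1 + SNR_linear) = log2(1 + 1.2853) = 1.1924

1.1924 bits/channel use


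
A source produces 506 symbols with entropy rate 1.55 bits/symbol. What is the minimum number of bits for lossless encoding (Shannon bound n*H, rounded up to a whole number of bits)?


Minimum bits >= n * H = 506 * 1.55 = 784.3, rounded up to a whole number of bits = 785

785 bits


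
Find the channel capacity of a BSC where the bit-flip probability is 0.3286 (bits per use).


H(p) = -p*log2(p) - (1-p)*log2(1-p) = -0.3286*log2(0.3286) - 0.6714*log2(0.6714) = 0.527599 + 0.385891 = 0.9135. C = 1 - H(p) = 1 - 0.9135 = 0.0865

0.0865 bits


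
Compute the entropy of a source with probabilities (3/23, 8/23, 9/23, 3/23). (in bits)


H = -sum(p_i * log2(p_i)). Terms: -(3/23)*log2(3/23) = 0.383296; -(8/23)*log2(8/23) = 0.529935; -(9/23)*log2(9/23) = 0.529684; -(3/23)*log2(3/23) = 0.383296. H = 0.383296 + 0.529935 + 0.529684 + 0.383296 = 1.8262

1.8262 bits


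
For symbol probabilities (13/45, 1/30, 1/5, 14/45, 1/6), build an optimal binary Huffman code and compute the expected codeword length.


Huffman construction (repeatedly merge the two least-probable nodes; each merge adds 1 bit to every symbol beneath it): 1/30 + 1/6 = 1/5; 1/5 + 1/5 = 2/5; 13/45 + 14/45 = 3/5; 2/5 + 3/5 = 1. Resulting codeword lengths (in the order the probabilities were given): (2, 3, 2, 2, 3). L_avg = sum(p_i * l_i) = 13/45*2 + 1/30*3 + 1/5*2 + 14/45*2 + 1/6*3 = 11/5 = 2.2

2.2 bits


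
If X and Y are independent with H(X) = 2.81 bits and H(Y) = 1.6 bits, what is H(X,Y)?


For independent variables, H(X,Y) = H(X) + H(Y) = 2.81 + 1.6 = 4.41

4.41 bits


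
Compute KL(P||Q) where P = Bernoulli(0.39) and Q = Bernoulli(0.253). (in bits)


KL = p*log2(p/q) + (1-p)*log2((1-p)/(1-q)) = 0.39*log2(0.39/0.253) + 0.61*log2(0.61/0.747) = 0.0652

0.0652 bits


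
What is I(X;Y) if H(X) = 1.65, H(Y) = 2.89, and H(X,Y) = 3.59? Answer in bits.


I(X;Y) = H(X) + H(Y) - H(X,Y) = 1.65 + 2.89 - 3.59 = 0.95

0.95 bits


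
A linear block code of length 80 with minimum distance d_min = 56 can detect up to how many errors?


Detection capability = d_min - 1 = 56 - 1 = 55

55 errors


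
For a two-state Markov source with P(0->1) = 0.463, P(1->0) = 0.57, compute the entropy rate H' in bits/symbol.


Stationary distribution: pi_0 = p10/(p01+p10) = 0.5518, pi_1 = 0.4482. Entropy rate H' = pi_0*H(p01) + pi_1*H(p10) = 0.5518*0.996 + 0.4482*0.9858 = 0.9915

0.9915 bits/symbol


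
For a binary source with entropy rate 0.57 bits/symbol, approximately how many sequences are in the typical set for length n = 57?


log2|A_typical| = nH = 57 * 0.57 = 32.49, so |A_typical| ~ 2^32.49 = 6.032e+09

6.032e+09


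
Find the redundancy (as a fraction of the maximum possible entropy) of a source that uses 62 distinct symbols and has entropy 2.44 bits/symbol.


H_max = log2(K) = log2(62) = 5.9542 bits/symbol. Redundancy = 1 - H/H_max = 1 - 2.44/5.9542 = 1 - 0.4098 = 0.5902

0.5902


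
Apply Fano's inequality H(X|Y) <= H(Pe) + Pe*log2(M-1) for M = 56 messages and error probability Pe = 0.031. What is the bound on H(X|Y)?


H(Pe) = -Pe*log2(Pe) - (1-Pe)*log2(1-Pe) = -0.031*log2(0.031) - 0.969*log2(0.969) = 0.155359 + 0.044023 = 0.1994. Pe*log2(M-1) = 0.031*log2(55) = 0.179222. Bound = H(Pe) + Pe*log2(M-1) = 0.155359 + 0.044023 + 0.179222 = 0.3786

0.3786 bits


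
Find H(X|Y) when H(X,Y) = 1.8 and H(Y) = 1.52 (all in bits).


H(X|Y) = H(X,Y) - H(Y) = 1.8 - 1.52 = 0.28

0.28 bits


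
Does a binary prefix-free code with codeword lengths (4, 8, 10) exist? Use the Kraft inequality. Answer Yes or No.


Kraft sum = sum(2^(-l_i)) = 0.0674, need <= 1. Result: satisfied (a binary prefix-free code with these lengths exists)

Yes


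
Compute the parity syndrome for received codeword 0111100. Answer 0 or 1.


Syndrome = XOR of all bits = 0 XOR 1 XOR 1 XOR 1 XOR 1 XOR 0 XOR 0 = 0

0


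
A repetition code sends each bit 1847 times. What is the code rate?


Rate = k/n = 1/1847

1/1847


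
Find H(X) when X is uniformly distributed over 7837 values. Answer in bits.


H = log2(n) = log2(7837) = 12.9361

12.9361 bits


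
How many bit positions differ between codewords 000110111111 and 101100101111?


Count differing positions: ^ . ^ . ^ . . ^ . . . . = 4 differences

4


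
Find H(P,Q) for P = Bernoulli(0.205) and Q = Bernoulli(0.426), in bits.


H(P,Q) = -p*log2(q) - (1-p)*log2(1-q). -0.205*log2(0.426) = 0.252370; -0.795*log2(0.574) = 0.636697. H(P,Q) = 0.252370 + 0.636697 = 0.8891

0.8891 bits


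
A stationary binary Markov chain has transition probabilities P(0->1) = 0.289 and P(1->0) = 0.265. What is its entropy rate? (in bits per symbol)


Stationary distribution: pi_0 = p10/(p01+p10) = 0.4783, pi_1 = 0.5217. Entropy rate H' = pi_0*H(p01) + pi_1*H(p10) = 0.4783*0.8674 + 0.5217*0.8342 = 0.8501

0.8501 bits/symbol


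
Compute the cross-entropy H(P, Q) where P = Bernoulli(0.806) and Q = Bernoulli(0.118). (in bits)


H(P,Q) = -p*log2(q) - (1-p)*log2(1-q). -0.806*log2(0.118) = 2.485012; -0.194*log2(0.882) = 0.035143. H(P,Q) = 2.485012 + 0.035143 = 2.5202

2.5202 bits


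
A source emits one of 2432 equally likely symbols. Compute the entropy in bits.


H = log2(n) = log2(2432) = 11.2479

11.2479 bits


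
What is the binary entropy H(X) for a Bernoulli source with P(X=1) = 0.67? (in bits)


H = -p*log2(p) - (1-p)*log2(1-p). -0.67*log2(0.67) = 0.387104; -0.33*log2(0.33) = 0.527822. H = 0.387104 + 0.527822 = 0.9149

0.9149 bits


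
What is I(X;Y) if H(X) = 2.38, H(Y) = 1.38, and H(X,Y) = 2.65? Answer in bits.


I(X;Y) = H(X) + H(Y) - H(X,Y) = 2.38 + 1.38 - 2.65 = 1.11

1.11 bits


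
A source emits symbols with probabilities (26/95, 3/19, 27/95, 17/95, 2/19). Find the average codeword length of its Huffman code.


Huffman construction (repeatedly merge the two least-probable nodes; each merge adds 1 bit to every symbol beneath it): 2/19 + 3/19 = 5/19; 17/95 + 5/19 = 42/95; 26/95 + 27/95 = 53/95; 42/95 + 53/95 = 1. Resulting codeword lengths (in the order the probabilities were given): (2, 3, 2, 2, 3). L_avg = sum(p_i * l_i) = 26/95*2 + 3/19*3 + 27/95*2 + 17/95*2 + 2/19*3 = 43/19 = 2.2632

2.2632 bits


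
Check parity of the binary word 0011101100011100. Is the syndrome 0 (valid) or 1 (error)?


Syndrome = XOR of all bits = 0 XOR 0 XOR 1 XOR 1 XOR 1 XOR 0 XOR 1 XOR 1 XOR 0 XOR 0 XOR 0 XOR 1 XOR 1 XOR 1 XOR 0 XOR 0 = 0

0


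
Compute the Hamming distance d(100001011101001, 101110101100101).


Count differing positions: . . ^ ^ ^ ^ ^ ^ . . . ^ ^ . . = 8 differences

8


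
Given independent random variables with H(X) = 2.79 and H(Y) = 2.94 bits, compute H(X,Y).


For independent variables, H(X,Y) = H(X) + H(Y) = 2.79 + 2.94 = 5.73

5.73 bits


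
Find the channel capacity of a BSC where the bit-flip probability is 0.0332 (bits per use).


H(p) = -p*log2(p) - (1-p)*log2(1-p) = -0.0332*log2(0.0332) - 0.9668*log2(0.9668) = 0.163101 + 0.047093 = 0.2102. C = 1 - H(p) = 1 - 0.2102 = 0.7898

0.7898 bits


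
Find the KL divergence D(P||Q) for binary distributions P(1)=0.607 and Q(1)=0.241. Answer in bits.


KL = p*log2(p/q) + (1-p)*log2((1-p)/(1-q)) = 0.607*log2(0.607/0.241) + 0.393*log2(0.393/0.759) = 0.4357

0.4357 bits


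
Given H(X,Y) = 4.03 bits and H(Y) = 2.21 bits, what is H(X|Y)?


H(X|Y) = H(X,Y) - H(Y) = 4.03 - 2.21 = 1.82

1.82 bits


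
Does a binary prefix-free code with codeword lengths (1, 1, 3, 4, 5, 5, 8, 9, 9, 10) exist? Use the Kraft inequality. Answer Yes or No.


Kraft sum = sum(2^(-l_i)) = 1.2588, need <= 1. Result: violated (a binary prefix-free code with these lengths cannot exist)

No


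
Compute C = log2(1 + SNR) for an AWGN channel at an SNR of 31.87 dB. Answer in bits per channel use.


SNR_linear = 10^(31.87/10) = 1538.1546; C = log2(1 + SNR_linear) = log2(1 + 1538.1546) = 10.5879

10.5879 bits/channel use


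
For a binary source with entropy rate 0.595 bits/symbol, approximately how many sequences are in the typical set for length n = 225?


log2|A_typical| = nH = 225 * 0.595 = 133.875, so |A_typical| ~ 2^133.875 = 1.997e+40

1.997e+40


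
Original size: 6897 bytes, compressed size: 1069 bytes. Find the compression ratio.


Ratio = original / compressed = 6897 / 1069 = 6.4518

6.4518


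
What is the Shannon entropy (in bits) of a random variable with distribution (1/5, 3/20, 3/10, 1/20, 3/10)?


H = -sum(p_i * log2(p_i)). Terms: -(1/5)*log2(1/5) = 0.464386; -(3/20)*log2(3/20) = 0.410545; -(3/10)*log2(3/10) = 0.521090; -(1/20)*log2(1/20) = 0.216096; -(3/10)*log2(3/10) = 0.521090. H = 0.464386 + 0.410545 + 0.521090 + 0.216096 + 0.521090 = 2.1332

2.1332 bits


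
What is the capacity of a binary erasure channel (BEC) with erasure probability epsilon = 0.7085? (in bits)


C = 1 - epsilon = 1 - 0.7085 = 0.2915

0.2915 bits


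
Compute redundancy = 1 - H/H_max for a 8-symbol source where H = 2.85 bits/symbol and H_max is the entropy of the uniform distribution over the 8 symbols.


H_max = log2(K) = log2(8) = 3.0 bits/symbol. Redundancy = 1 - H/H_max = 1 - 2.85/3.0 = 1 - 0.95 = 0.05

0.05


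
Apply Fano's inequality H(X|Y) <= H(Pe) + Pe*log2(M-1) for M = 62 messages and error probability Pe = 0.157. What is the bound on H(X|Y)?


H(Pe) = -Pe*log2(Pe) - (1-Pe)*log2(1-Pe) = -0.157*log2(0.157) - 0.843*log2(0.843) = 0.419373 + 0.207711 = 0.6271. Pe*log2(M-1) = 0.157*log2(61) = 0.931126. Bound = H(Pe) + Pe*log2(M-1) = 0.419373 + 0.207711 + 0.931126 = 1.5582

1.5582 bits


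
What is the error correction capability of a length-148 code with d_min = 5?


Correction capability = floor((d-1)/2) = floor((5-1)/2) = 2

2 errors


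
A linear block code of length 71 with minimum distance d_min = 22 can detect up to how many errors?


Detection capability = d_min - 1 = 22 - 1 = 21

21 errors


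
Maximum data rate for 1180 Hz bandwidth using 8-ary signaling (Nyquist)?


Rate = 2 * B * log2(M) = 2 * 1180 * 3.0 = 7080.0

7080.0 bps


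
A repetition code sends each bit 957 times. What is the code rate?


Rate = k/n = 1/957

1/957


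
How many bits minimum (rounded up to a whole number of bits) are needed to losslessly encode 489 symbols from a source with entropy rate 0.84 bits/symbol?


Minimum bits >= n * H = 489 * 0.84 = 410.76, rounded up to a whole number of bits = 411

411 bits


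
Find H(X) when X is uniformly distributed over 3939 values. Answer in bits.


H = log2(n) = log2(3939) = 11.9436

11.9436 bits


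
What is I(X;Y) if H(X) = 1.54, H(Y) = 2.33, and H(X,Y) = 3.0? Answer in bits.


I(X;Y) = H(X) + H(Y) - H(X,Y) = 1.54 + 2.33 - 3.0 = 0.87

0.87 bits


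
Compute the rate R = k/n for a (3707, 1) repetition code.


Rate = k/n = 1/3707

1/3707


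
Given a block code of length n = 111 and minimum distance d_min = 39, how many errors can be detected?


Detection capability = d_min - 1 = 39 - 1 = 38

38 errors


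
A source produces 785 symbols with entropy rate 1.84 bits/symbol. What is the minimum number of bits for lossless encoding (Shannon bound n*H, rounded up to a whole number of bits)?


Minimum bits >= n * H = 785 * 1.84 = 1444.4, rounded up to a whole number of bits = 1445

1445 bits


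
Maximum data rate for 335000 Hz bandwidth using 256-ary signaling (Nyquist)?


Rate = 2 * B * log2(M) = 2 * 335000 * 8.0 = 5360000.0

5360000.0 bps


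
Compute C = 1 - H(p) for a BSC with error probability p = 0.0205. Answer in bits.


H(p) = -p*log2(p) - (1-p)*log2(1-p) = -0.0205*log2(0.0205) - 0.9795*log2(0.9795) = 0.114969 + 0.029270 = 0.1442. C = 1 - H(p) = 1 - 0.1442 = 0.8558

0.8558 bits


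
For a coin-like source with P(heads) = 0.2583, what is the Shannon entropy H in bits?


H = -p*log2(p) - (1-p)*log2(1-p). -0.2583*log2(0.2583) = 0.504429; -0.7417*log2(0.7417) = 0.319741. H = 0.504429 + 0.319741 = 0.8242

0.8242 bits


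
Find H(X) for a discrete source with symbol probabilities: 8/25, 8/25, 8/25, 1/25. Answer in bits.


H = -sum(p_i * log2(p_i)). Terms: -(8/25)*log2(8/25) = 0.526034; -(8/25)*log2(8/25) = 0.526034; -(8/25)*log2(8/25) = 0.526034; -(1/25)*log2(1/25) = 0.185754. H = 0.526034 + 0.526034 + 0.526034 + 0.185754 = 1.7639

1.7639 bits


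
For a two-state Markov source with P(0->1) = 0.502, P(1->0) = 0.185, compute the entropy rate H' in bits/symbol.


Stationary distribution: pi_0 = p10/(p01+p10) = 0.2693, pi_1 = 0.7307. Entropy rate H' = pi_0*H(p01) + pi_1*H(p10) = 0.2693*1.0 + 0.7307*0.6909 = 0.7741

0.7741 bits/symbol


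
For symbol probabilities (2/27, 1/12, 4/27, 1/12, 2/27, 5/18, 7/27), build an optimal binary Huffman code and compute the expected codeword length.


Huffman construction (repeatedly merge the two least-probable nodes; each merge adds 1 bit to every symbol beneath it): 2/27 + 2/27 = 4/27; 1/12 + 1/12 = 1/6; 4/27 + 4/27 = 8/27; 1/6 + 7/27 = 23/54; 5/18 + 8/27 = 31/54; 23/54 + 31/54 = 1. Resulting codeword lengths (in the order the probabilities were given): (4, 3, 3, 3, 4, 2, 2). L_avg = sum(p_i * l_i) = 2/27*4 + 1/12*3 + 4/27*3 + 1/12*3 + 2/27*4 + 5/18*2 + 7/27*2 = 47/18 = 2.6111

2.6111 bits


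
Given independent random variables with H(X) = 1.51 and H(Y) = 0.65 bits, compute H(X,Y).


For independent variables, H(X,Y) = H(X) + H(Y) = 1.51 + 0.65 = 2.16

2.16 bits


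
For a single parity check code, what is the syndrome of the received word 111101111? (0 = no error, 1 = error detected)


Syndrome = XOR of all bits = 1 XOR 1 XOR 1 XOR 1 XOR 0 XOR 1 XOR 1 XOR 1 XOR 1 = 0

0


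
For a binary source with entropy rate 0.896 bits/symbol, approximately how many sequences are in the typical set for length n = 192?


log2|A_typical| = nH = 192 * 0.896 = 172.032, so |A_typical| ~ 2^172.032 = 6.121e+51

6.121e+51


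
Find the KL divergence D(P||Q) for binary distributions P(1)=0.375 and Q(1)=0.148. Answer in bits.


KL = p*log2(p/q) + (1-p)*log2((1-p)/(1-q)) = 0.375*log2(0.375/0.148) + 0.625*log2(0.625/0.852) = 0.2236

0.2236 bits


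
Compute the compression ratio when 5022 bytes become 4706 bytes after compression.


Ratio = original / compressed = 5022 / 4706 = 1.0671

1.0671


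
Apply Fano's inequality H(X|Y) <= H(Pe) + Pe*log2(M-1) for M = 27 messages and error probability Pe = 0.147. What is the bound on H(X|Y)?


H(Pe) = -Pe*log2(Pe) - (1-Pe)*log2(1-Pe) = -0.147*log2(0.147) - 0.853*log2(0.853) = 0.406618 + 0.195663 = 0.6023. Pe*log2(M-1) = 0.147*log2(26) = 0.690965. Bound = H(Pe) + Pe*log2(M-1) = 0.406618 + 0.195663 + 0.690965 = 1.2932

1.2932 bits


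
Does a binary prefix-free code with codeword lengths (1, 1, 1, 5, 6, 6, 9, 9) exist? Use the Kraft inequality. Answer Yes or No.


Kraft sum = sum(2^(-l_i)) = 1.5664, need <= 1. Result: violated (a binary prefix-free code with these lengths cannot exist)

No


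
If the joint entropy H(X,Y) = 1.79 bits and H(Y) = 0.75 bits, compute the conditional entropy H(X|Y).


H(X|Y) = H(X,Y) - H(Y) = 1.79 - 0.75 = 1.04

1.04 bits


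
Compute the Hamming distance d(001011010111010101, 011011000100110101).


Count differing positions: . ^ . . . . . ^ . . ^ ^ ^ . . . . . = 5 differences

5


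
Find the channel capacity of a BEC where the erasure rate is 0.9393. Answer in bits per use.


C = 1 - epsilon = 1 - 0.9393 = 0.0607

0.0607 bits


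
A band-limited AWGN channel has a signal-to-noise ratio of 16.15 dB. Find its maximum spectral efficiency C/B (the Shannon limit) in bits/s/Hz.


SNR_linear = 10^(16.15/10) = 41.2098; C/B = log2(1 + SNR_linear) = log2(1 + 41.2098) = 5.3995

5.3995 bits/s/Hz


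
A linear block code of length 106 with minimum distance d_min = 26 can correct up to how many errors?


Correction capability = floor((d-1)/2) = floor((26-1)/2) = 12

12 errors


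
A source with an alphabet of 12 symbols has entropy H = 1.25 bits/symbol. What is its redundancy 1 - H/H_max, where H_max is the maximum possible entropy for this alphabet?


H_max = log2(K) = log2(12) = 3.585 bits/symbol. Redundancy = 1 - H/H_max = 1 - 1.25/3.585 = 1 - 0.3487 = 0.6513

0.6513


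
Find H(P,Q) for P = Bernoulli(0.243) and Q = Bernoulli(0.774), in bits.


H(P,Q) = -p*log2(q) - (1-p)*log2(1-q). -0.243*log2(0.774) = 0.089811; -0.757*log2(0.226) = 1.624223. H(P,Q) = 0.089811 + 1.624223 = 1.714

1.714 bits


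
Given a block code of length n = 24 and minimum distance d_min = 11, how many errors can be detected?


Detection capability = d_min - 1 = 11 - 1 = 10

10 errors


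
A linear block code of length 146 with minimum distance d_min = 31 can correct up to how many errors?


Correction capability = floor((d-1)/2) = floor((31-1)/2) = 15

15 errors


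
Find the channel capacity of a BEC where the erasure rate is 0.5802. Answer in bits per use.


C = 1 - epsilon = 1 - 0.5802 = 0.4198

0.4198 bits


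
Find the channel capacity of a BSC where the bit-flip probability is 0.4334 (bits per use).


H(p) = -p*log2(p) - (1-p)*log2(1-p) = -0.4334*log2(0.4334) - 0.5666*log2(0.5666) = 0.522780 + 0.464384 = 0.9872. C = 1 - H(p) = 1 - 0.9872 = 0.0128

0.0128 bits


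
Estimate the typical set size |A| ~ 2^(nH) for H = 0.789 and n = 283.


log2|A_typical| = nH = 283 * 0.789 = 223.287, so |A_typical| ~ 2^223.287 = 1.645e+67

1.645e+67


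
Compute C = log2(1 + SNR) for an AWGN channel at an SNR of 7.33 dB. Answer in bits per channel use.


SNR_linear = 10^(7.33/10) = 5.4075; C = log2(1 + SNR_linear) = log2(1 + 5.4075) = 2.6798

2.6798 bits/channel use


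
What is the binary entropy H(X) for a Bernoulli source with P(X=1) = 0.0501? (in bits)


H = -p*log2(p) - (1-p)*log2(1-p). -0.0501*log2(0.0501) = 0.216384; -0.9499*log2(0.9499) = 0.070437. H = 0.216384 + 0.070437 = 0.2868

0.2868 bits


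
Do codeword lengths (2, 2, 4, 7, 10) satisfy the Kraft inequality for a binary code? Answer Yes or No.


Kraft sum = sum(2^(-l_i)) = 0.5713, need <= 1. Result: satisfied (a binary prefix-free code with these lengths exists)

Yes


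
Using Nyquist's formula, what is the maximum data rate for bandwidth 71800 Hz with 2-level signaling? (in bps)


Rate = 2 * B * log2(M) = 2 * 71800 * 1.0 = 143600.0

143600.0 bps


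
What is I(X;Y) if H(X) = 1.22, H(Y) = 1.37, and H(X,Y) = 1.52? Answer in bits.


I(X;Y) = H(X) + H(Y) - H(X,Y) = 1.22 + 1.37 - 1.52 = 1.07

1.07 bits


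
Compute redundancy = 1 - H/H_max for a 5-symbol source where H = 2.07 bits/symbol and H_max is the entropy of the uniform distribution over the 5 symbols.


H_max = log2(K) = log2(5) = 2.3219 bits/symbol. Redundancy = 1 - H/H_max = 1 - 2.07/2.3219 = 1 - 0.8915 = 0.1085

0.1085


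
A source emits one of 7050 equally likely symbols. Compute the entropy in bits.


H = log2(n) = log2(7050) = 12.7834

12.7834 bits


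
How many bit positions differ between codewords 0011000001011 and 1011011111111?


Count differing positions: ^ . . . . ^ ^ ^ ^ . ^ . . = 6 differences

6


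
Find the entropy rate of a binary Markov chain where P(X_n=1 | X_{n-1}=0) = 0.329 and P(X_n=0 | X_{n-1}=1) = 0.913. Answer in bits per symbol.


Stationary distribution: pi_0 = p10/(p01+p10) = 0.7351, pi_1 = 0.2649. Entropy rate H' = pi_0*H(p01) + pi_1*H(p10) = 0.7351*0.9139 + 0.2649*0.4264 = 0.7848

0.7848 bits/symbol


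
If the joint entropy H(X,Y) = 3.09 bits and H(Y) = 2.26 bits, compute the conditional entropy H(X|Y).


H(X|Y) = H(X,Y) - H(Y) = 3.09 - 2.26 = 0.83

0.83 bits


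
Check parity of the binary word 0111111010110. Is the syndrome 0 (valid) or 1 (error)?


Syndrome = XOR of all bits = 0 XOR 1 XOR 1 XOR 1 XOR 1 XOR 1 XOR 1 XOR 0 XOR 1 XOR 0 XOR 1 XOR 1 XOR 0 = 1

1


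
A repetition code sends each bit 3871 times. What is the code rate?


Rate = k/n = 1/3871

1/3871


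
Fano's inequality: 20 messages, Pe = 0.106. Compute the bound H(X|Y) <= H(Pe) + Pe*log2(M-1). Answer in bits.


H(Pe) = -Pe*log2(Pe) - (1-Pe)*log2(1-Pe) = -0.106*log2(0.106) - 0.894*log2(0.894) = 0.343214 + 0.144518 = 0.4877. Pe*log2(M-1) = 0.106*log2(19) = 0.450280. Bound = H(Pe) + Pe*log2(M-1) = 0.343214 + 0.144518 + 0.450280 = 0.938

0.938 bits


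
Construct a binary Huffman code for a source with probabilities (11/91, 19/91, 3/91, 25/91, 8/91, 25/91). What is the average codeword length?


Huffman construction (repeatedly merge the two least-probable nodes; each merge adds 1 bit to every symbol beneath it): 3/91 + 8/91 = 11/91; 11/91 + 11/91 = 22/91; 19/91 + 22/91 = 41/91; 25/91 + 25/91 = 50/91; 41/91 + 50/91 = 1. Resulting codeword lengths (in the order the probabilities were given): (3, 2, 4, 2, 4, 2). L_avg = sum(p_i * l_i) = 11/91*3 + 19/91*2 + 3/91*4 + 25/91*2 + 8/91*4 + 25/91*2 = 215/91 = 2.3626

2.3626 bits


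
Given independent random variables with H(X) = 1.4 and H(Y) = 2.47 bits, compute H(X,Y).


For independent variables, H(X,Y) = H(X) + H(Y) = 1.4 + 2.47 = 3.87

3.87 bits


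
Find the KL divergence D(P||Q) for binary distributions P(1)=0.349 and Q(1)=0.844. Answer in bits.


KL = p*log2(p/q) + (1-p)*log2((1-p)/(1-q)) = 0.349*log2(0.349/0.844) + 0.651*log2(0.651/0.156) = 0.8972

0.8972 bits


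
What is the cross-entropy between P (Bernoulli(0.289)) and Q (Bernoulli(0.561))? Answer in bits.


H(P,Q) = -p*log2(q) - (1-p)*log2(1-q). -0.289*log2(0.561) = 0.241005; -0.711*log2(0.439) = 0.844460. H(P,Q) = 0.241005 + 0.844460 = 1.0855

1.0855 bits


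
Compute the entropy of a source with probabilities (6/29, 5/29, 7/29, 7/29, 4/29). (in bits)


H = -sum(p_i * log2(p_i)). Terms: -(6/29)*log2(6/29) = 0.470280; -(5/29)*log2(5/29) = 0.437251; -(7/29)*log2(7/29) = 0.494979; -(7/29)*log2(7/29) = 0.494979; -(4/29)*log2(4/29) = 0.394204. H = 0.470280 + 0.437251 + 0.494979 + 0.494979 + 0.394204 = 2.2917

2.2917 bits


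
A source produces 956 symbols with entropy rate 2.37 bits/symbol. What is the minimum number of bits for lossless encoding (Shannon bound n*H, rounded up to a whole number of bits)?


Minimum bits >= n * H = 956 * 2.37 = 2265.72, rounded up to a whole number of bits = 2266

2266 bits


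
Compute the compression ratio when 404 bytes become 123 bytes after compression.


Ratio = original / compressed = 404 / 123 = 3.2846

3.2846


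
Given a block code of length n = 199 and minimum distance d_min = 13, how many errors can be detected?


Detection capability = d_min - 1 = 13 - 1 = 12

12 errors


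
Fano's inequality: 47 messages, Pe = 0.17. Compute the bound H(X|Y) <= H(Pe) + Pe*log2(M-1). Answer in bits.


H(Pe) = -Pe*log2(Pe) - (1-Pe)*log2(1-Pe) = -0.17*log2(0.17) - 0.83*log2(0.83) = 0.434587 + 0.223118 = 0.6577. Pe*log2(M-1) = 0.17*log2(46) = 0.939006. Bound = H(Pe) + Pe*log2(M-1) = 0.434587 + 0.223118 + 0.939006 = 1.5967

1.5967 bits


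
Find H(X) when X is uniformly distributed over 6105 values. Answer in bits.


H = log2(n) = log2(6105) = 12.5758

12.5758 bits


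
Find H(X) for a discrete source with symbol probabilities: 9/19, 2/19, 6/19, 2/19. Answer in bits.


H = -sum(p_i * log2(p_i)). Terms: -(9/19)*log2(9/19) = 0.510633; -(2/19)*log2(2/19) = 0.341887; -(6/19)*log2(6/19) = 0.525147; -(2/19)*log2(2/19) = 0.341887. H = 0.510633 + 0.341887 + 0.525147 + 0.341887 = 1.7196

1.7196 bits


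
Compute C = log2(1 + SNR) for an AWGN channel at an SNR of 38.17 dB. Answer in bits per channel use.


SNR_linear = 10^(38.17/10) = 6561.4527; C = log2(1 + SNR_linear) = log2(1 + 6561.4527) = 12.68

12.68 bits/channel use


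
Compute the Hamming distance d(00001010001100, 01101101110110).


Count differing positions: . ^ ^ . . ^ ^ ^ ^ ^ ^ . ^ . = 9 differences

9


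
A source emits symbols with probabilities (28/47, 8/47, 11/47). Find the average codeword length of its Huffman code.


Huffman construction (repeatedly merge the two least-probable nodes; each merge adds 1 bit to every symbol beneath it): 8/47 + 11/47 = 19/47; 19/47 + 28/47 = 1. Resulting codeword lengths (in the order the probabilities were given): (1, 2, 2). L_avg = sum(p_i * l_i) = 28/47*1 + 8/47*2 + 11/47*2 = 66/47 = 1.4043

1.4043 bits


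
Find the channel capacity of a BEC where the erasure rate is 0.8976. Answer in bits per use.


C = 1 - epsilon = 1 - 0.8976 = 0.1024

0.1024 bits


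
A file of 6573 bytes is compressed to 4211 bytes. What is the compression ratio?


Ratio = original / compressed = 6573 / 4211 = 1.5609

1.5609


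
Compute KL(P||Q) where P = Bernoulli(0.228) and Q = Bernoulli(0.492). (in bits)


KL = p*log2(p/q) + (1-p)*log2((1-p)/(1-q)) = 0.228*log2(0.228/0.492) + 0.772*log2(0.772/0.508) = 0.2131

0.2131 bits


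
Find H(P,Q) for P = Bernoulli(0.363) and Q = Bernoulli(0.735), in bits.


H(P,Q) = -p*log2(q) - (1-p)*log2(1-q). -0.363*log2(0.735) = 0.161239; -0.637*log2(0.265) = 1.220451. H(P,Q) = 0.161239 + 1.220451 = 1.3817

1.3817 bits


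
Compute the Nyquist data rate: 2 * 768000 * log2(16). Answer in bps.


Rate = 2 * B * log2(M) = 2 * 768000 * 4.0 = 6144000.0

6144000.0 bps


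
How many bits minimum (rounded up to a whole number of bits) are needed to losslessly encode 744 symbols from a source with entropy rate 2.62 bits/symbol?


Minimum bits >= n * H = 744 * 2.62 = 1949.28, rounded up to a whole number of bits = 1950

1950 bits


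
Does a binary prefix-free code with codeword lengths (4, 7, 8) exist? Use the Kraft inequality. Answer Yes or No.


Kraft sum = sum(2^(-l_i)) = 0.0742, need <= 1. Result: satisfied (a binary prefix-free code with these lengths exists)

Yes


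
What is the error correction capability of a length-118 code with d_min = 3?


Correction capability = floor((d-1)/2) = floor((3-1)/2) = 1

1 errors


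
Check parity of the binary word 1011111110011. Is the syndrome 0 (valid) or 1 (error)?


Syndrome = XOR of all bits = 1 XOR 0 XOR 1 XOR 1 XOR 1 XOR 1 XOR 1 XOR 1 XOR 1 XOR 0 XOR 0 XOR 1 XOR 1 = 0

0


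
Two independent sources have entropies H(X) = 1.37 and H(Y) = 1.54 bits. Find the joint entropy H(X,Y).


For independent variables, H(X,Y) = H(X) + H(Y) = 1.37 + 1.54 = 2.91

2.91 bits


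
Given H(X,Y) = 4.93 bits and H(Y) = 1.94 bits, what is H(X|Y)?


H(X|Y) = H(X,Y) - H(Y) = 4.93 - 1.94 = 2.99

2.99 bits


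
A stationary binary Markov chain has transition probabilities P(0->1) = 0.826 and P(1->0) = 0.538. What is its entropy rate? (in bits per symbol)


Stationary distribution: pi_0 = p10/(p01+p10) = 0.3944, pi_1 = 0.6056. Entropy rate H' = pi_0*H(p01) + pi_1*H(p10) = 0.3944*0.6668 + 0.6056*0.9958 = 0.866

0.866 bits/symbol


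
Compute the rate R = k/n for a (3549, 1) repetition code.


Rate = k/n = 1/3549

1/3549


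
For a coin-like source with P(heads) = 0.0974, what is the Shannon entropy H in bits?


H = -p*log2(p) - (1-p)*log2(1-p). -0.0974*log2(0.0974) = 0.327258; -0.9026*log2(0.9026) = 0.133442. H = 0.327258 + 0.133442 = 0.4607

0.4607 bits


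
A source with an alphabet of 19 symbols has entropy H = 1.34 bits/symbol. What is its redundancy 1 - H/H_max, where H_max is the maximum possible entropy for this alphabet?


H_max = log2(K) = log2(19) = 4.2479 bits/symbol. Redundancy = 1 - H/H_max = 1 - 1.34/4.2479 = 1 - 0.3154 = 0.6846

0.6846


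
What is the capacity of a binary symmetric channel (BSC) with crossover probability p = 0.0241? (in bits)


H(p) = -p*log2(p) - (1-p)*log2(1-p) = -0.0241*log2(0.0241) - 0.9759*log2(0.9759) = 0.129533 + 0.034347 = 0.1639. C = 1 - H(p) = 1 - 0.1639 = 0.8361

0.8361 bits


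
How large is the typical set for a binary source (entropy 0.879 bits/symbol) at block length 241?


log2|A_typical| = nH = 241 * 0.879 = 211.839, so |A_typical| ~ 2^211.839 = 5.887e+63

5.887e+63


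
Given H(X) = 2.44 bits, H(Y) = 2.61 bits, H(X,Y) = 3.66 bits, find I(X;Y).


I(X;Y) = H(X) + H(Y) - H(X,Y) = 2.44 + 2.61 - 3.66 = 1.39

1.39 bits


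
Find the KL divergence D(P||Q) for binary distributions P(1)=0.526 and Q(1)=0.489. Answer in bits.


KL = p*log2(p/q) + (1-p)*log2((1-p)/(1-q)) = 0.526*log2(0.526/0.489) + 0.474*log2(0.474/0.511) = 0.004

0.004 bits


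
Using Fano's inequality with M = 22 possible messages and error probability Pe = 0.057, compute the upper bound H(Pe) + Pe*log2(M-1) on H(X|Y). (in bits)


H(Pe) = -Pe*log2(Pe) - (1-Pe)*log2(1-Pe) = -0.057*log2(0.057) - 0.943*log2(0.943) = 0.235575 + 0.079844 = 0.3154. Pe*log2(M-1) = 0.057*log2(21) = 0.250362. Bound = H(Pe) + Pe*log2(M-1) = 0.235575 + 0.079844 + 0.250362 = 0.5658

0.5658 bits


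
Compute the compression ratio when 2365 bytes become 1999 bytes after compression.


Ratio = original / compressed = 2365 / 1999 = 1.1831

1.1831
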